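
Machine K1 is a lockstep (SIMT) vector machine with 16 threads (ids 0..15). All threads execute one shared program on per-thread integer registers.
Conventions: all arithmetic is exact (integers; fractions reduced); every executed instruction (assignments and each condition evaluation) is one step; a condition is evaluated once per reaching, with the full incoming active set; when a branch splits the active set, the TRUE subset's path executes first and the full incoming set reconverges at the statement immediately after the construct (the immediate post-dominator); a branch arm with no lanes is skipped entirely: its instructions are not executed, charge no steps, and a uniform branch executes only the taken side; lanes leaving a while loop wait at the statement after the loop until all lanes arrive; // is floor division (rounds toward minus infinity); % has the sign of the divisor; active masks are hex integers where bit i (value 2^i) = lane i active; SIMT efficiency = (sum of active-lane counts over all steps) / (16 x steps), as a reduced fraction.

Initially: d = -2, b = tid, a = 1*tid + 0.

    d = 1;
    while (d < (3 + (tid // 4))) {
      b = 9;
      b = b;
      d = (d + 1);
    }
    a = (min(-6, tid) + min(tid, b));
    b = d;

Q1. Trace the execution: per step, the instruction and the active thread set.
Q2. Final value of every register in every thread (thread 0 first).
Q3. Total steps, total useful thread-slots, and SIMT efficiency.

step 0: d <- 1                       0xffff
step 1: eval (d < (3 + (tid // 4)))  0xffff
step 2: b <- 9                       0xffff
step 3: b <- b                       0xffff
step 4: d <- (d + 1)                 0xffff
step 5: eval (d < (3 + (tid // 4)))  0xffff
step 6: b <- 9                       0xffff
step 7: b <- b                       0xffff
step 8: d <- (d + 1)                 0xffff
step 9: eval (d < (3 + (tid // 4)))  0xffff
step 10: b <- 9                       0xfff0
step 11: b <- b                       0xfff0
step 12: d <- (d + 1)                 0xfff0
step 13: eval (d < (3 + (tid // 4)))  0xfff0
step 14: b <- 9                       0xff00
step 15: b <- b                       0xff00
step 16: d <- (d + 1)                 0xff00
step 17: eval (d < (3 + (tid // 4)))  0xff00
step 18: b <- 9                       0xf000
step 19: b <- b                       0xf000
step 20: d <- (d + 1)                 0xf000
step 21: eval (d < (3 + (tid // 4)))  0xf000
step 22: a <- (min(-6, tid) + min(tid, b)) 0xffff
step 23: b <- d                       0xffff

Answer: 24 steps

d: 3,3,3,3,4,4,4,4,5,5,5,5,6,6,6,6
b: 3,3,3,3,4,4,4,4,5,5,5,5,6,6,6,6
a: -6,-5,-4,-3,-2,-1,0,1,2,3,3,3,3,3,3,3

steps = 24; useful = 288; efficiency = 288/384 = 3/4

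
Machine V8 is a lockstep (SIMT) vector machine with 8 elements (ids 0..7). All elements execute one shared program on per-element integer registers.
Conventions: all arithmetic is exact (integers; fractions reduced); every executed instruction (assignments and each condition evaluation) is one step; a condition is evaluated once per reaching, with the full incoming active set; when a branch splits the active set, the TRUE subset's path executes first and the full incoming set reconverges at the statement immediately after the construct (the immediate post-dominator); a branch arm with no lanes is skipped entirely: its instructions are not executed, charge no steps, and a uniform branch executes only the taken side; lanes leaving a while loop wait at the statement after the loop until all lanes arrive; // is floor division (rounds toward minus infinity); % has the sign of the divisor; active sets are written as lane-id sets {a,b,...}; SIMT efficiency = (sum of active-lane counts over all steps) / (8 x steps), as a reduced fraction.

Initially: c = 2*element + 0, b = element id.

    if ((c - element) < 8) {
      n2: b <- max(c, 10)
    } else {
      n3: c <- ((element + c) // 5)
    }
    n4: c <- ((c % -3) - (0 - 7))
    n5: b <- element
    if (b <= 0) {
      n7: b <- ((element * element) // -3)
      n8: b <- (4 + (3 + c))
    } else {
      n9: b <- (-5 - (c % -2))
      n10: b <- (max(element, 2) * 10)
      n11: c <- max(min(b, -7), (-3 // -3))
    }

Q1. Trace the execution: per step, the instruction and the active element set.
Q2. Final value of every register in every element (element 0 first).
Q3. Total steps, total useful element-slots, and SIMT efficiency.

step 0: eval ((c - element) < 8)     {0,1,2,3,4,5,6,7}
step 1: b <- max(c, 10)              {0,1,2,3,4,5,6,7}
step 2: c <- ((c % -3) - (0 - 7))    {0,1,2,3,4,5,6,7}
step 3: b <- element                 {0,1,2,3,4,5,6,7}
step 4: eval (b <= 0)                {0,1,2,3,4,5,6,7}
step 5: b <- ((element * element) // -3) {0}
step 6: b <- (4 + (3 + c))           {0}
step 7: b <- (-5 - (c % -2))         {1,2,3,4,5,6,7}
step 8: b <- (max(element, 2) * 10)  {1,2,3,4,5,6,7}
step 9: c <- max(min(b, -7), (-3 // -3)) {1,2,3,4,5,6,7}

Answer: 10 steps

c: 7,1,1,1,1,1,1,1
b: 14,20,20,30,40,50,60,70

steps = 10; useful = 63; efficiency = 63/80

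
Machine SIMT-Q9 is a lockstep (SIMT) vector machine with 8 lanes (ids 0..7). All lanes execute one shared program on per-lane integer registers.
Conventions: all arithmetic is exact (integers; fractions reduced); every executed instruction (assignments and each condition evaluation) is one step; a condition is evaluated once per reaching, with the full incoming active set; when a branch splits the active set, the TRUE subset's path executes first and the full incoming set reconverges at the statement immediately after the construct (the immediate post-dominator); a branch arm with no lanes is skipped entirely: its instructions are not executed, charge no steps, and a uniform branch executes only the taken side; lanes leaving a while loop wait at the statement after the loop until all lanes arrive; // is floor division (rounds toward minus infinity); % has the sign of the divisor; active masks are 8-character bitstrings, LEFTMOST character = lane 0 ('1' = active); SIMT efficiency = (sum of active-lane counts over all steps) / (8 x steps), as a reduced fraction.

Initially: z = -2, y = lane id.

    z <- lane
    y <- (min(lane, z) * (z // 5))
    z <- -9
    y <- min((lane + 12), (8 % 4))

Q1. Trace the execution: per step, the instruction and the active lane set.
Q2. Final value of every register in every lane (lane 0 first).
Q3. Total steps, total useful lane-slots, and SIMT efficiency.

step 0: z <- lane                    11111111
step 1: y <- (min(lane, z) * (z // 5)) 11111111
step 2: z <- -9                      11111111
step 3: y <- min((lane + 12), (8 % 4)) 11111111

Answer: 4 steps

z: -9,-9,-9,-9,-9,-9,-9,-9
y: 0,0,0,0,0,0,0,0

steps = 4; useful = 32; efficiency = 32/32 = 1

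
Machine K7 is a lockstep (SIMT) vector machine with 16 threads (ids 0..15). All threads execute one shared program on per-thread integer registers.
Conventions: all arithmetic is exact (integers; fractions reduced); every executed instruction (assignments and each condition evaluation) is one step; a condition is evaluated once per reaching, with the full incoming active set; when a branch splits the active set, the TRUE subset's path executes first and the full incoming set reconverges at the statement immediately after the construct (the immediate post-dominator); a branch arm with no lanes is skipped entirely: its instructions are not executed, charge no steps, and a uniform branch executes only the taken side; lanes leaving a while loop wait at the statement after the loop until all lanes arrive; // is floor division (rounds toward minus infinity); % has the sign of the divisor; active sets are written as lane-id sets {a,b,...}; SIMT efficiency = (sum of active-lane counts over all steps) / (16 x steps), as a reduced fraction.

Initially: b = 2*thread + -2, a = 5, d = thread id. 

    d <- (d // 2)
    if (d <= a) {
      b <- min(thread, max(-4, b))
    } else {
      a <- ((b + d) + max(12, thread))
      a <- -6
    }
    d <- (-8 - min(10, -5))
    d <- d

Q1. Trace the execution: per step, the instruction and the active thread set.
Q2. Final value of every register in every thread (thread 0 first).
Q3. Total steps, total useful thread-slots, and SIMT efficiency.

step 0: d <- (d // 2)                {0,1,2,3,4,5,6,7,8,9,10,11,12,13,14,15}
step 1: eval (d <= a)                {0,1,2,3,4,5,6,7,8,9,10,11,12,13,14,15}
step 2: b <- min(thread, max(-4, b)) {0,1,2,3,4,5,6,7,8,9,10,11}
step 3: a <- ((b + d) + max(12, thread)) {12,13,14,15}
step 4: a <- -6                      {12,13,14,15}
step 5: d <- (-8 - min(10, -5))      {0,1,2,3,4,5,6,7,8,9,10,11,12,13,14,15}
step 6: d <- d                       {0,1,2,3,4,5,6,7,8,9,10,11,12,13,14,15}

Answer: 7 steps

b: -2,0,2,3,4,5,6,7,8,9,10,11,22,24,26,28
a: 5,5,5,5,5,5,5,5,5,5,5,5,-6,-6,-6,-6
d: -3,-3,-3,-3,-3,-3,-3,-3,-3,-3,-3,-3,-3,-3,-3,-3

steps = 7; useful = 84; efficiency = 84/112 = 3/4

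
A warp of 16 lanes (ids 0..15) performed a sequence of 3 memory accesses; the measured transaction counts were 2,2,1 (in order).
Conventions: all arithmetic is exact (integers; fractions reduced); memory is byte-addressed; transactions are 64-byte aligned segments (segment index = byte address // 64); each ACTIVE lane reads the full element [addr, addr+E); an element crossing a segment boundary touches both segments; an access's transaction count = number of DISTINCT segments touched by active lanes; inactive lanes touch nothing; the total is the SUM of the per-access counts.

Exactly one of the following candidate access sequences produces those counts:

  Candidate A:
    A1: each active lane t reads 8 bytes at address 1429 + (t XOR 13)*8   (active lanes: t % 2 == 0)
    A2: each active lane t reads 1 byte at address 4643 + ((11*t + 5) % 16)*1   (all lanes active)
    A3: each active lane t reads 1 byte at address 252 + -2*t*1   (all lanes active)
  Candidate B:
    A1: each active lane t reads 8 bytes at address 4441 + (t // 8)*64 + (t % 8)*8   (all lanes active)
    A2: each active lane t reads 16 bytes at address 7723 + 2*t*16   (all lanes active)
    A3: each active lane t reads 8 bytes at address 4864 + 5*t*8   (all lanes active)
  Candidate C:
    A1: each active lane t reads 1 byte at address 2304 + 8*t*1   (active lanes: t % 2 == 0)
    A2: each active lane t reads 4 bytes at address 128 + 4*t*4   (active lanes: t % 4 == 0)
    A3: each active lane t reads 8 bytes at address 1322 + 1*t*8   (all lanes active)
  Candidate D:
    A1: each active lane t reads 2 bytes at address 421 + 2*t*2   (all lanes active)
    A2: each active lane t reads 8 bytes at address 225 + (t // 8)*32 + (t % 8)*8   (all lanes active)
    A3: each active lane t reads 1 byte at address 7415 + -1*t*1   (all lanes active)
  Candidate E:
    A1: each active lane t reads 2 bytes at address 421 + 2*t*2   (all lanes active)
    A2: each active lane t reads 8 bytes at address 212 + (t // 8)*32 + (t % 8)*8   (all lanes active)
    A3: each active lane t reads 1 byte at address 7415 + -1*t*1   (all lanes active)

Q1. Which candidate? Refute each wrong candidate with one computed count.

A: A1 gives 3 transactions, not 2
B: A1 gives 3 transactions, not 2
C: A2 gives 4 transactions, not 2
D: A2 gives 3 transactions, not 2
E: all counts match (2,2,1)

Answer: E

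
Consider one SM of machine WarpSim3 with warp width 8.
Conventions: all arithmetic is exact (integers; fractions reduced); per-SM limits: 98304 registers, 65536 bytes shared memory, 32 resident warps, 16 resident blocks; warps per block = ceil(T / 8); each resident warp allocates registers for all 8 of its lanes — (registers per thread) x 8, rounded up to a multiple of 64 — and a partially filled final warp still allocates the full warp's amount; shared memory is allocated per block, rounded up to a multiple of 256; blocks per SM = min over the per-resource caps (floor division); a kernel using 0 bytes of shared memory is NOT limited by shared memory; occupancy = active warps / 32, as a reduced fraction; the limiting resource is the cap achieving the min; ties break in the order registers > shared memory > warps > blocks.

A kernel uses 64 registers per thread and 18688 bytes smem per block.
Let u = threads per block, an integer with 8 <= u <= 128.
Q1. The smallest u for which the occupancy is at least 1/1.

Answer: u = 121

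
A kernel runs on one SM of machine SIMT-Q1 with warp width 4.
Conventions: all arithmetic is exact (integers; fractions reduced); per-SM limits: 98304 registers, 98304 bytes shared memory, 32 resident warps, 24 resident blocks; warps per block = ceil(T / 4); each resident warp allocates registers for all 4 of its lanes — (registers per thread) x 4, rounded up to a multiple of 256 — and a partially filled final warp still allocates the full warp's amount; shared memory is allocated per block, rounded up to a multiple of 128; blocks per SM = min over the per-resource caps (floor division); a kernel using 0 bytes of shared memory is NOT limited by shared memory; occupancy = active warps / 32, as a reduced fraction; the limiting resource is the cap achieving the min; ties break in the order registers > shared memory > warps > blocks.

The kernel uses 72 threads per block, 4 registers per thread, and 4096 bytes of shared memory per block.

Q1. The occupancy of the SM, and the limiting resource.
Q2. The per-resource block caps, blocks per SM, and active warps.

Answer: occupancy 9/16, limited by warps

registers: 21 blocks
shared memory: 24 blocks
warps: 1 block
blocks: 24 blocks

Answer: 1 block, 18 active warps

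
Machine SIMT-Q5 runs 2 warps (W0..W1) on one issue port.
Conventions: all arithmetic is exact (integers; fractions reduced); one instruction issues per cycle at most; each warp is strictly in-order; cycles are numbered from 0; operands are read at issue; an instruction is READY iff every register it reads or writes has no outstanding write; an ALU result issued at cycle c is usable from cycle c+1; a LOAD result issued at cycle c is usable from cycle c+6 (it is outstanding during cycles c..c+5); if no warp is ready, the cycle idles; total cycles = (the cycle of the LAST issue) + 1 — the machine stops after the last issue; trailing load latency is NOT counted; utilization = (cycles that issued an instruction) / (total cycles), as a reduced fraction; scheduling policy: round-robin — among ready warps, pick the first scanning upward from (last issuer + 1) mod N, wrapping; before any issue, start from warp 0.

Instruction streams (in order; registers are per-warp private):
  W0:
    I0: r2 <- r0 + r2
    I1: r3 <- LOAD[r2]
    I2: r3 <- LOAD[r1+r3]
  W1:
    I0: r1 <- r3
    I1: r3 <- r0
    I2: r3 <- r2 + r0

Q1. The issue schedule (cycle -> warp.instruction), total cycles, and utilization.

cycle 0: W0.I0
cycle 1: W1.I0
cycle 2: W0.I1
cycle 3: W1.I1
cycle 4: W1.I2
cycle 5: idle
cycle 6: idle
cycle 7: idle
cycle 8: W0.I2

Answer: 9 cycles, utilization 2/3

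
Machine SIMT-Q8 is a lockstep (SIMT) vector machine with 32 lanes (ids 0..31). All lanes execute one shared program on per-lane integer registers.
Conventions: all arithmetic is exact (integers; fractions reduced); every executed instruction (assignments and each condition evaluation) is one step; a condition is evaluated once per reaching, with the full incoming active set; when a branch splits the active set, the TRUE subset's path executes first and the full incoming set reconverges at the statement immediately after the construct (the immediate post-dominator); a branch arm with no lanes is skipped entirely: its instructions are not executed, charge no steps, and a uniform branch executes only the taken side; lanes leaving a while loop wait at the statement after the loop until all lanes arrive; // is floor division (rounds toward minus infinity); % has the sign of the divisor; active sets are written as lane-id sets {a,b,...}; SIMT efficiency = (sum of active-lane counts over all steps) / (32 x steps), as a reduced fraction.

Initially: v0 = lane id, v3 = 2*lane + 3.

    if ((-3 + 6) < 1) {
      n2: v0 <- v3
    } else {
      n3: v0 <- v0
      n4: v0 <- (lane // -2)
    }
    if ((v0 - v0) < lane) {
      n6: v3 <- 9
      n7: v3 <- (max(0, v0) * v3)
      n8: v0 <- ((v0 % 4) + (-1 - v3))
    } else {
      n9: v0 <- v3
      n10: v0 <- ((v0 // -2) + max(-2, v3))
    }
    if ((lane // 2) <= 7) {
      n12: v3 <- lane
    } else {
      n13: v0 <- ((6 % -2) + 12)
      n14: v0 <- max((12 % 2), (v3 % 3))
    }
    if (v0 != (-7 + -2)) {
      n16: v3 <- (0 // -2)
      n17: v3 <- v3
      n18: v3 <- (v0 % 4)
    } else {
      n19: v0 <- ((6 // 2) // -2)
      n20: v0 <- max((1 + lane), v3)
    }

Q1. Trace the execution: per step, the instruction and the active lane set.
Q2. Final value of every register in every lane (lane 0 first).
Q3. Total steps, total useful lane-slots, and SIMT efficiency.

step 0: eval ((-3 + 6) < 1)          {0,1,2,3,4,5,6,7,8,9,10,11,12,13,14,15,16,17,18,19,20,21,22,23,24,25,26,27,28,29,30,31}
step 1: v0 <- v0                     {0,1,2,3,4,5,6,7,8,9,10,11,12,13,14,15,16,17,18,19,20,21,22,23,24,25,26,27,28,29,30,31}
step 2: v0 <- (lane // -2)           {0,1,2,3,4,5,6,7,8,9,10,11,12,13,14,15,16,17,18,19,20,21,22,23,24,25,26,27,28,29,30,31}
step 3: eval ((v0 - v0) < lane)      {0,1,2,3,4,5,6,7,8,9,10,11,12,13,14,15,16,17,18,19,20,21,22,23,24,25,26,27,28,29,30,31}
step 4: v3 <- 9                      {1,2,3,4,5,6,7,8,9,10,11,12,13,14,15,16,17,18,19,20,21,22,23,24,25,26,27,28,29,30,31}
step 5: v3 <- (max(0, v0) * v3)      {1,2,3,4,5,6,7,8,9,10,11,12,13,14,15,16,17,18,19,20,21,22,23,24,25,26,27,28,29,30,31}
step 6: v0 <- ((v0 % 4) + (-1 - v3)) {1,2,3,4,5,6,7,8,9,10,11,12,13,14,15,16,17,18,19,20,21,22,23,24,25,26,27,28,29,30,31}
step 7: v0 <- v3                     {0}
step 8: v0 <- ((v0 // -2) + max(-2, v3)) {0}
step 9: eval ((lane // 2) <= 7)      {0,1,2,3,4,5,6,7,8,9,10,11,12,13,14,15,16,17,18,19,20,21,22,23,24,25,26,27,28,29,30,31}
step 10: v3 <- lane                   {0,1,2,3,4,5,6,7,8,9,10,11,12,13,14,15}
step 11: v0 <- ((6 % -2) + 12)        {16,17,18,19,20,21,22,23,24,25,26,27,28,29,30,31}
step 12: v0 <- max((12 % 2), (v3 % 3)) {16,17,18,19,20,21,22,23,24,25,26,27,28,29,30,31}
step 13: eval (v0 != (-7 + -2))       {0,1,2,3,4,5,6,7,8,9,10,11,12,13,14,15,16,17,18,19,20,21,22,23,24,25,26,27,28,29,30,31}
step 14: v3 <- (0 // -2)              {0,1,2,3,4,5,6,7,8,9,10,11,12,13,14,15,16,17,18,19,20,21,22,23,24,25,26,27,28,29,30,31}
step 15: v3 <- v3                     {0,1,2,3,4,5,6,7,8,9,10,11,12,13,14,15,16,17,18,19,20,21,22,23,24,25,26,27,28,29,30,31}
step 16: v3 <- (v0 % 4)               {0,1,2,3,4,5,6,7,8,9,10,11,12,13,14,15,16,17,18,19,20,21,22,23,24,25,26,27,28,29,30,31}

Answer: 17 steps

v0: 1,2,2,1,1,0,0,-1,-1,2,2,1,1,0,0,-1,0,0,0,0,0,0,0,0,0,0,0,0,0,0,0,0
v3: 1,2,2,1,1,0,0,3,3,2,2,1,1,0,0,3,0,0,0,0,0,0,0,0,0,0,0,0,0,0,0,0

steps = 17; useful = 431; efficiency = 431/544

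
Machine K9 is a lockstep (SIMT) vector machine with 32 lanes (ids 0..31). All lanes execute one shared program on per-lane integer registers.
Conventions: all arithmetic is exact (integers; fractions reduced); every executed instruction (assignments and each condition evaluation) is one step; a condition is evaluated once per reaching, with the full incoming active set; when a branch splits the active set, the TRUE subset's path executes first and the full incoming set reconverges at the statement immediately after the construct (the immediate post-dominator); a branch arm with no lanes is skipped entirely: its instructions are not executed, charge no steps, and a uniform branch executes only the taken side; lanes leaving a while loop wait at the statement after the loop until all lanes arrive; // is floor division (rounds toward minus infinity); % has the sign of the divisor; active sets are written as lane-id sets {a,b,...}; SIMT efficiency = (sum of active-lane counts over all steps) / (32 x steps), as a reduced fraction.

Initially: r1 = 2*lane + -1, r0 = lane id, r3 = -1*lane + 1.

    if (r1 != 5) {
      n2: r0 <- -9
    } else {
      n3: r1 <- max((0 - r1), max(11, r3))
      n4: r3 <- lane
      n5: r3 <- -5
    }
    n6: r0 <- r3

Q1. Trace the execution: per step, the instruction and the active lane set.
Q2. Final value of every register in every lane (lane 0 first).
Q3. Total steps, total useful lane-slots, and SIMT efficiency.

step 0: eval (r1 != 5)               {0,1,2,3,4,5,6,7,8,9,10,11,12,13,14,15,16,17,18,19,20,21,22,23,24,25,26,27,28,29,30,31}
step 1: r0 <- -9                     {0,1,2,4,5,6,7,8,9,10,11,12,13,14,15,16,17,18,19,20,21,22,23,24,25,26,27,28,29,30,31}
step 2: r1 <- max((0 - r1), max(11, r3)) {3}
step 3: r3 <- lane                   {3}
step 4: r3 <- -5                     {3}
step 5: r0 <- r3                     {0,1,2,3,4,5,6,7,8,9,10,11,12,13,14,15,16,17,18,19,20,21,22,23,24,25,26,27,28,29,30,31}

Answer: 6 steps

r1: -1,1,3,11,7,9,11,13,15,17,19,21,23,25,27,29,31,33,35,37,39,41,43,45,47,49,51,53,55,57,59,61
r0: 1,0,-1,-5,-3,-4,-5,-6,-7,-8,-9,-10,-11,-12,-13,-14,-15,-16,-17,-18,-19,-20,-21,-22,-23,-24,-25,-26,-27,-28,-29,-30
r3: 1,0,-1,-5,-3,-4,-5,-6,-7,-8,-9,-10,-11,-12,-13,-14,-15,-16,-17,-18,-19,-20,-21,-22,-23,-24,-25,-26,-27,-28,-29,-30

steps = 6; useful = 98; efficiency = 98/192 = 49/96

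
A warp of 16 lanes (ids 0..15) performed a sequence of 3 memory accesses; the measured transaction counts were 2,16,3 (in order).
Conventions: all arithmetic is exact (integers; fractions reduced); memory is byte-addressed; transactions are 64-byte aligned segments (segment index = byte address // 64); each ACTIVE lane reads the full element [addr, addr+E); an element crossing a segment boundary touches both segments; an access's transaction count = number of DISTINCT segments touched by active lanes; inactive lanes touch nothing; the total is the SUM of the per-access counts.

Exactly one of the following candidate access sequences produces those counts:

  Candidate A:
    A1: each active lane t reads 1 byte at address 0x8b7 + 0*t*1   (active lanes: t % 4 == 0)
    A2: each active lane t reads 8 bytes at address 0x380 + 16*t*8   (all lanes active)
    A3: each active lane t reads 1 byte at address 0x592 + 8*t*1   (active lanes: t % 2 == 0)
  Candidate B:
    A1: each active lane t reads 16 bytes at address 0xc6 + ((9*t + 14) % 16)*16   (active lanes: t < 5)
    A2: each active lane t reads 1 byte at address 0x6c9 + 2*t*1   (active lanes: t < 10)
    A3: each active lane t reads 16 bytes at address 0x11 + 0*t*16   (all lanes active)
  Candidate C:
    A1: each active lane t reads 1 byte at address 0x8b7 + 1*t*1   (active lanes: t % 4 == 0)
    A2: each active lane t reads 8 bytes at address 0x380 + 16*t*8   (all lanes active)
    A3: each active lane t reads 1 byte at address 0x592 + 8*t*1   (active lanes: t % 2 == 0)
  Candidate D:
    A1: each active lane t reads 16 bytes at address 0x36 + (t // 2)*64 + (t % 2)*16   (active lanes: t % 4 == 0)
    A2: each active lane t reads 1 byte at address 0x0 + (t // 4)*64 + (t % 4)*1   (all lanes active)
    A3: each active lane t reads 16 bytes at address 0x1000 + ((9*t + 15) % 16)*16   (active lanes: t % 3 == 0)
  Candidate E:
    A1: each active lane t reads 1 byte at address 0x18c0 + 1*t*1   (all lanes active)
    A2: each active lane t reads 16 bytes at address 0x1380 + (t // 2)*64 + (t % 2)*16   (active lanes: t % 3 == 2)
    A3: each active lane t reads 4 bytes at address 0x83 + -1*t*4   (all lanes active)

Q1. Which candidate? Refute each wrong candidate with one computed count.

A: A1 gives 1 transaction, not 2
B: A1 gives 4 transactions, not 2
D: A1 gives 8 transactions, not 2
E: A1 gives 1 transaction, not 2
C: all counts match (2,16,3)

Answer: C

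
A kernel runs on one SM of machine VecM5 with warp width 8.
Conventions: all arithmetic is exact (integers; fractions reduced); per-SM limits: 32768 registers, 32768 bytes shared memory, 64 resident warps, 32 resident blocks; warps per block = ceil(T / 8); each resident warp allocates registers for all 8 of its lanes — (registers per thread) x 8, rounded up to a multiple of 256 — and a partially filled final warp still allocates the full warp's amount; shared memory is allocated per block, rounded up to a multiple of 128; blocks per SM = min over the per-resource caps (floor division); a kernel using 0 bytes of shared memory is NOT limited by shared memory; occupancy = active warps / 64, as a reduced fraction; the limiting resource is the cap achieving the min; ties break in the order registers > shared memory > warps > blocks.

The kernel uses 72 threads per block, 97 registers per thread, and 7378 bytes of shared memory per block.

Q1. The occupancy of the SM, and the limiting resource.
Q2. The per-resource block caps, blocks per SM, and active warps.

Answer: occupancy 27/64, limited by registers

registers: 3 blocks
shared memory: 4 blocks
warps: 7 blocks
blocks: 32 blocks

Answer: 3 blocks, 27 active warps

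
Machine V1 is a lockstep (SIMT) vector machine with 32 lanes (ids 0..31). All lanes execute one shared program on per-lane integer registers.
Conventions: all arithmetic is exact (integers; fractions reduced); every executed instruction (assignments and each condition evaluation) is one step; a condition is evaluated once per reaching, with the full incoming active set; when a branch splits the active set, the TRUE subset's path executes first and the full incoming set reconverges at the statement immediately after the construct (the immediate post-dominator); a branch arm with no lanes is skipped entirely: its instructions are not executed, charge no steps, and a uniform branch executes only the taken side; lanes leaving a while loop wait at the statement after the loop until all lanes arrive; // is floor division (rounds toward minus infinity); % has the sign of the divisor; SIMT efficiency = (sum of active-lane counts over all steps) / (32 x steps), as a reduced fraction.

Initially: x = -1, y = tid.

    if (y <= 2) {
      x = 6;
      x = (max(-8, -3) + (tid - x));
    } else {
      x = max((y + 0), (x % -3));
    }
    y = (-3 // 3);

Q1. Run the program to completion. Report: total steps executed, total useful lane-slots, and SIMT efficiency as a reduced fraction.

Answer: 5 steps, 99 useful, 99/160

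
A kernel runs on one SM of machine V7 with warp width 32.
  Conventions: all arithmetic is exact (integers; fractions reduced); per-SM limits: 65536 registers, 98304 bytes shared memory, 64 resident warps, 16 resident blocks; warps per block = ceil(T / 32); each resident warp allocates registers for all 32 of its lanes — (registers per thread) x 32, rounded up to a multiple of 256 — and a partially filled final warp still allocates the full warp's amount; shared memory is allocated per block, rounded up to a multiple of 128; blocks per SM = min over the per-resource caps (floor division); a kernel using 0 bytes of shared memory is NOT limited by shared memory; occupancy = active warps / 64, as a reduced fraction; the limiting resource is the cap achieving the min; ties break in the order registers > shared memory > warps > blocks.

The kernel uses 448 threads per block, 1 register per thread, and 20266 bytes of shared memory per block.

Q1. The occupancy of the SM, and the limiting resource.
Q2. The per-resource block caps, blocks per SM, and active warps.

Answer: occupancy 7/8, limited by shared memory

registers: 18 blocks
shared memory: 4 blocks
warps: 4 blocks
blocks: 16 blocks

Answer: 4 blocks, 56 active warps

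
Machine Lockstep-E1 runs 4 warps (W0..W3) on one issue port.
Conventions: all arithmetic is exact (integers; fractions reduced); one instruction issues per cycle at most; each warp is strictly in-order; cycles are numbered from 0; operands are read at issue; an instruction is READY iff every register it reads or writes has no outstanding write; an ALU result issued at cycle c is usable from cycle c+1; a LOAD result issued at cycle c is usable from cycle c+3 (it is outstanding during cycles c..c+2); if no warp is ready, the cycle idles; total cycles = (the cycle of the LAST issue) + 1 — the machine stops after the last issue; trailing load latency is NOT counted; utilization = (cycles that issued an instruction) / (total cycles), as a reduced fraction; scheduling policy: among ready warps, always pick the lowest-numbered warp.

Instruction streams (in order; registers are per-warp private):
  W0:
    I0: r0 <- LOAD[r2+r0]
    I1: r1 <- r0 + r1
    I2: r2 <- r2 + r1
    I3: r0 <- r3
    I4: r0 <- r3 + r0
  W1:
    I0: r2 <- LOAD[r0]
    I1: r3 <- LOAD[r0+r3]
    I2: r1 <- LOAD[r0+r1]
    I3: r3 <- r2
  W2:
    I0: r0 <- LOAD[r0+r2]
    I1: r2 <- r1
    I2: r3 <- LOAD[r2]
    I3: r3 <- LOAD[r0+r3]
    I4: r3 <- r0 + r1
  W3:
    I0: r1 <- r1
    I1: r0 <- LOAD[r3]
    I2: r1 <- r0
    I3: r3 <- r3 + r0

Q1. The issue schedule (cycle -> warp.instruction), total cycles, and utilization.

cycle 0: W0.I0
cycle 1: W1.I0
cycle 2: W1.I1
cycle 3: W0.I1
cycle 4: W0.I2
cycle 5: W0.I3
cycle 6: W0.I4
cycle 7: W1.I2
cycle 8: W1.I3
cycle 9: W2.I0
cycle 10: W2.I1
cycle 11: W2.I2
cycle 12: W3.I0
cycle 13: W3.I1
cycle 14: W2.I3
cycle 15: idle
cycle 16: W3.I2
cycle 17: W2.I4
cycle 18: W3.I3

Answer: 19 cycles, utilization 18/19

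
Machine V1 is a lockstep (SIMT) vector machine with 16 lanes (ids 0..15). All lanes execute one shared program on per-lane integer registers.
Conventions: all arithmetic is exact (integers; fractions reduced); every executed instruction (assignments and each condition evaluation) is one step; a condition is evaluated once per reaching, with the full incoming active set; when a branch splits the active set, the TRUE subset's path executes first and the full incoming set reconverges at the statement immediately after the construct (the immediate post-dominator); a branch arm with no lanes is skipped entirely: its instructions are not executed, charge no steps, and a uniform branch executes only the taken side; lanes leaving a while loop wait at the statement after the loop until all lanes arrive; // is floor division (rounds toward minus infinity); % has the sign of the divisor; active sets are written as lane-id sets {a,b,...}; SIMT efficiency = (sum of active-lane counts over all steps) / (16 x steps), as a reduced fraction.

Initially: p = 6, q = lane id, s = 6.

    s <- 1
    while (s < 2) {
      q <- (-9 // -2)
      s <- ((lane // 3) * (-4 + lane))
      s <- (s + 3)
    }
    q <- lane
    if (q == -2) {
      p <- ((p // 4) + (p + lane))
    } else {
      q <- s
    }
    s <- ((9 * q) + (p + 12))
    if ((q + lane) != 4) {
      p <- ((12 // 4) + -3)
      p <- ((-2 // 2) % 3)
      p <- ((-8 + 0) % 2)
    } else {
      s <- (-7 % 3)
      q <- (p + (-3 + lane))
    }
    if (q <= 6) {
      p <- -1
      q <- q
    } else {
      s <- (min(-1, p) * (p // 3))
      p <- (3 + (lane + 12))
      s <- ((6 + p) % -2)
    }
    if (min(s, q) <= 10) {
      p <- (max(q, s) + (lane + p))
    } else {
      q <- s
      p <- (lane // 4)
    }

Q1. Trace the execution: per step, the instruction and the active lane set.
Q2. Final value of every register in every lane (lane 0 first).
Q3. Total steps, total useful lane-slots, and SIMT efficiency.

step 0: s <- 1                       {0,1,2,3,4,5,6,7,8,9,10,11,12,13,14,15}
step 1: eval (s < 2)                 {0,1,2,3,4,5,6,7,8,9,10,11,12,13,14,15}
step 2: q <- (-9 // -2)              {0,1,2,3,4,5,6,7,8,9,10,11,12,13,14,15}
step 3: s <- ((lane // 3) * (-4 + lane)) {0,1,2,3,4,5,6,7,8,9,10,11,12,13,14,15}
step 4: s <- (s + 3)                 {0,1,2,3,4,5,6,7,8,9,10,11,12,13,14,15}
step 5: eval (s < 2)                 {0,1,2,3,4,5,6,7,8,9,10,11,12,13,14,15}
step 6: q <- lane                    {0,1,2,3,4,5,6,7,8,9,10,11,12,13,14,15}
step 7: eval (q == -2)               {0,1,2,3,4,5,6,7,8,9,10,11,12,13,14,15}
step 8: q <- s                       {0,1,2,3,4,5,6,7,8,9,10,11,12,13,14,15}
step 9: s <- ((9 * q) + (p + 12))    {0,1,2,3,4,5,6,7,8,9,10,11,12,13,14,15}
step 10: eval ((q + lane) != 4)       {0,1,2,3,4,5,6,7,8,9,10,11,12,13,14,15}
step 11: p <- ((12 // 4) + -3)        {0,2,3,4,5,6,7,8,9,10,11,12,13,14,15}
step 12: p <- ((-2 // 2) % 3)         {0,2,3,4,5,6,7,8,9,10,11,12,13,14,15}
step 13: p <- ((-8 + 0) % 2)          {0,2,3,4,5,6,7,8,9,10,11,12,13,14,15}
step 14: s <- (-7 % 3)                {1}
step 15: q <- (p + (-3 + lane))       {1}
step 16: eval (q <= 6)                {0,1,2,3,4,5,6,7,8,9,10,11,12,13,14,15}
step 17: p <- -1                      {0,1,2,3,4,5}
step 18: q <- q                       {0,1,2,3,4,5}
step 19: s <- (min(-1, p) * (p // 3)) {6,7,8,9,10,11,12,13,14,15}
step 20: p <- (3 + (lane + 12))       {6,7,8,9,10,11,12,13,14,15}
step 21: s <- ((6 + p) % -2)          {6,7,8,9,10,11,12,13,14,15}
step 22: eval (min(s, q) <= 10)       {0,1,2,3,4,5,6,7,8,9,10,11,12,13,14,15}
step 23: p <- (max(q, s) + (lane + p)) {0,1,2,3,4,5,6,7,8,9,10,11,12,13,14,15}

Answer: 24 steps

p: 44,4,46,38,48,58,34,38,42,51,56,61,74,80,86,103
q: 3,4,3,2,3,4,7,9,11,18,21,24,35,39,43,58
s: 45,2,45,36,45,54,-1,0,-1,0,-1,0,-1,0,-1,0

steps = 24; useful = 313; efficiency = 313/384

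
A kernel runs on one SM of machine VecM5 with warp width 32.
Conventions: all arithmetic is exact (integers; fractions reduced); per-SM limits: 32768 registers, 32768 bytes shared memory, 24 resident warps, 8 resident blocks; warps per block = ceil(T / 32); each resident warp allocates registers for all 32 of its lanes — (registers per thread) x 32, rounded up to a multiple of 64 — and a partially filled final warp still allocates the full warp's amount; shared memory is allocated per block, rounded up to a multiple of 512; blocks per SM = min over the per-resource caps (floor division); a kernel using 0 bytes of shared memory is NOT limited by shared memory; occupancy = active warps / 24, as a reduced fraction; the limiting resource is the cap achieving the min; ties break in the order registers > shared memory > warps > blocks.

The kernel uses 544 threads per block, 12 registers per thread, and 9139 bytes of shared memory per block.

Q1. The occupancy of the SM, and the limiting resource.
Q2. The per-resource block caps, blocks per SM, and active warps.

Answer: occupancy 17/24, limited by warps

registers: 5 blocks
shared memory: 3 blocks
warps: 1 block
blocks: 8 blocks

Answer: 1 block, 17 active warps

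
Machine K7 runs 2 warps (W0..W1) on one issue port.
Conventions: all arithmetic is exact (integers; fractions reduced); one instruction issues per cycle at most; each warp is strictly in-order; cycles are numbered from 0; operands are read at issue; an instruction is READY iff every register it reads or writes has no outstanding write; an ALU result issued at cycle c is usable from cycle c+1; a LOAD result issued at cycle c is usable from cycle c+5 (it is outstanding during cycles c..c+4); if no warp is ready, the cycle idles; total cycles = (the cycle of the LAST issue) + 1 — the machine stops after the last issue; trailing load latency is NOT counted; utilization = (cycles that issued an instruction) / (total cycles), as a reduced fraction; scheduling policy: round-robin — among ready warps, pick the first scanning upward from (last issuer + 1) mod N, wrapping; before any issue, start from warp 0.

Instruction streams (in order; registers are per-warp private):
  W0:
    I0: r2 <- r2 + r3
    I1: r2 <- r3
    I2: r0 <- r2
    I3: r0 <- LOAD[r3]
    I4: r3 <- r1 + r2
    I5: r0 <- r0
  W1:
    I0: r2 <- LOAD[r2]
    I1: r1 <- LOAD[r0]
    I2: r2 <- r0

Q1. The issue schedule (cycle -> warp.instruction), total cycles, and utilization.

cycle 0: W0.I0
cycle 1: W1.I0
cycle 2: W0.I1
cycle 3: W1.I1
cycle 4: W0.I2
cycle 5: W0.I3
cycle 6: W1.I2
cycle 7: W0.I4
cycle 8: idle
cycle 9: idle
cycle 10: W0.I5

Answer: 11 cycles, utilization 9/11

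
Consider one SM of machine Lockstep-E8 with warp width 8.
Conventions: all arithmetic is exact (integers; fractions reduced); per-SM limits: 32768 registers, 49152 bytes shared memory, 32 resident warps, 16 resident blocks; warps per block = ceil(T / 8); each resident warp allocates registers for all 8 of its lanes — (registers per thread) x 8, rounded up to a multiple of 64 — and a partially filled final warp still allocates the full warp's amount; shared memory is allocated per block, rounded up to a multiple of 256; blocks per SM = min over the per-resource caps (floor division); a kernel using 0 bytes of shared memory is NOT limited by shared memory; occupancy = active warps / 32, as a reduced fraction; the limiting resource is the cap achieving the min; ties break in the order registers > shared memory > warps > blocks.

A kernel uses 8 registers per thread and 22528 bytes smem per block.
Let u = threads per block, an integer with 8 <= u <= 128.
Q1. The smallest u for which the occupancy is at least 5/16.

Answer: u = 33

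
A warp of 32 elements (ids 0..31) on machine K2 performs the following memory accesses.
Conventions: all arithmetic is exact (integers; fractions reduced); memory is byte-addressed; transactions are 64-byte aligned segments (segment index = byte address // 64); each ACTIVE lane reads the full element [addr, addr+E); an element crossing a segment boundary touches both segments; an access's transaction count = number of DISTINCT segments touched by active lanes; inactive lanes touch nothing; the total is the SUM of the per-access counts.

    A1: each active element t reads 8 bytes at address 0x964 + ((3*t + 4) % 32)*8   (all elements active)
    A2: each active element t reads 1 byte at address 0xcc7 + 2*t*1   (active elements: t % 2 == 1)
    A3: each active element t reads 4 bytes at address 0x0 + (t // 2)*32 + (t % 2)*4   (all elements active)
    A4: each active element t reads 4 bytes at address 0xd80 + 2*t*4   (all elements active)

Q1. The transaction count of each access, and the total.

A1: 5 transactions
A2: 2 transactions
A3: 8 transactions
A4: 4 transactions

Answer: 5,2,8,4; total 19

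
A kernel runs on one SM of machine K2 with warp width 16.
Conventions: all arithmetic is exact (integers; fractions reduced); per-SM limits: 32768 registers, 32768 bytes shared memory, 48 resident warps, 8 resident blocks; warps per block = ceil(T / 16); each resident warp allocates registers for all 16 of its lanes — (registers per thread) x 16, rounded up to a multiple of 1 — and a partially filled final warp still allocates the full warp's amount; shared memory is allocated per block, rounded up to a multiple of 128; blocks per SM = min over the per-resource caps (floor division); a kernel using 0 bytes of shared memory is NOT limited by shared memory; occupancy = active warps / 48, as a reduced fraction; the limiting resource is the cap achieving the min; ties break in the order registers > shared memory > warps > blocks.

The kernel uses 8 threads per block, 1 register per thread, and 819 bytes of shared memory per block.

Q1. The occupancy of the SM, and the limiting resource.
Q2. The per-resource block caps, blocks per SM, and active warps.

Answer: occupancy 1/6, limited by blocks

registers: 2048 blocks
shared memory: 36 blocks
warps: 48 blocks
blocks: 8 blocks

Answer: 8 blocks, 8 active warps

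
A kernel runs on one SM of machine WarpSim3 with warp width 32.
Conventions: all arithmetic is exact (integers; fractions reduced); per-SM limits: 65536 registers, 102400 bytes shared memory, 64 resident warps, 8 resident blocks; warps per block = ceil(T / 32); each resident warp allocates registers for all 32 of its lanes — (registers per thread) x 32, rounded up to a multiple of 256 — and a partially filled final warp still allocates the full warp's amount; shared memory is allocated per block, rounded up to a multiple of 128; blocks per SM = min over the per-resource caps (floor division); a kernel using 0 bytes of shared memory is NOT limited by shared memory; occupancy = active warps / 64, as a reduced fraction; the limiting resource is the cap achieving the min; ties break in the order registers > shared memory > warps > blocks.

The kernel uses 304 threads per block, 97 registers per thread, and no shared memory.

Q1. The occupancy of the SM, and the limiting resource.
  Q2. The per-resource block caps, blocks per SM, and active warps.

Answer: occupancy 5/32, limited by registers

registers: 1 block
shared memory: no limit (kernel uses none)
warps: 6 blocks
blocks: 8 blocks

Answer: 1 block, 10 active warps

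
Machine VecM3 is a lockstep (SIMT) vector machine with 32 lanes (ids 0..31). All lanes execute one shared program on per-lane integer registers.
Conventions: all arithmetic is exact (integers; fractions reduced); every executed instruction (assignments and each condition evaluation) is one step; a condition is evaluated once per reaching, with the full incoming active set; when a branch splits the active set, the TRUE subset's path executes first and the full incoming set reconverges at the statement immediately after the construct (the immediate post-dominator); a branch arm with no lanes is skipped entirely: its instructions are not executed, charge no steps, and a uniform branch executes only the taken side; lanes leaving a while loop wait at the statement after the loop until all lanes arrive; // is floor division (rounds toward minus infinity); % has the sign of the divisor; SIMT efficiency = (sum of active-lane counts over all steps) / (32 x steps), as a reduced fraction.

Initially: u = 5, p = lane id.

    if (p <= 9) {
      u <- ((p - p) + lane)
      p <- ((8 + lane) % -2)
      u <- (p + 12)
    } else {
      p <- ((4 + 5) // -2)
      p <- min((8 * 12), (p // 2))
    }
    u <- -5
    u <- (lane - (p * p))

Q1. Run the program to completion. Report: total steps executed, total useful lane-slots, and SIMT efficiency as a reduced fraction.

Answer: 8 steps, 170 useful, 85/128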